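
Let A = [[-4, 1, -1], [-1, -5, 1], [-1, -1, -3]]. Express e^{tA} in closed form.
e^{tA} = [[e^{-4*t}, t*e^{-4*t}, -t*e^{-4*t}], [-t*e^{-4*t}, (-t^2/2 - t + 1)*e^{-4*t}, t*(t + 2)*e^{-4*t}/2], [-t*e^{-4*t}, t*(-t - 2)*e^{-4*t}/2, (t^2/2 + t + 1)*e^{-4*t}]]

A has Jordan form J = [[-4, 1, 0], [0, -4, 1], [0, 0, -4]] with A = PJP^{-1}, so e^{tA} = P e^{tJ} P^{-1}.

For a Jordan block J_k(λ), e^{tJ_k(λ)} = e^{λt} · (I + tN + t^2 N^2/2! + ... + t^{k-1} N^{k-1}/(k-1)!) where N is the nilpotent superdiagonal part.

Assembling the blocks and conjugating back gives the entries of e^{tA} as shown above.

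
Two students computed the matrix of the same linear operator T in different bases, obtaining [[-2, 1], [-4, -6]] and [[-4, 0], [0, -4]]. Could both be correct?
No.

Both have characteristic polynomial (x + 4)^2, but the minimal polynomial of A is (x + 4)^2 while the minimal polynomial of B is x + 4. The minimal polynomial is a similarity invariant, so A and B are not similar.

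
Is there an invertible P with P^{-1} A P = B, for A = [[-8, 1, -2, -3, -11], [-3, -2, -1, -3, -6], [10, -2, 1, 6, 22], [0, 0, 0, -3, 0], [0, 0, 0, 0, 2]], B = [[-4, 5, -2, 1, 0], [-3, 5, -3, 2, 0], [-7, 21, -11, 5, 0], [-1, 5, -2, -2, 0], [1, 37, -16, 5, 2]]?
Yes.

Two matrices over a field are similar if and only if they have the same invariant factors.

Both A and B have characteristic polynomial (x - 2)(x + 3)^4 and minimal polynomial (x - 2)(x + 3)^3. Computing further, both have invariant factors x + 3, (x - 2)(x + 3)^3. Hence A and B are similar.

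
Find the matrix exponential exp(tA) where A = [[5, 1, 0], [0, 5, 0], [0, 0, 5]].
e^{tA} = [[e^{5*t}, t*e^{5*t}, 0], [0, e^{5*t}, 0], [0, 0, e^{5*t}]]

A has Jordan form J = [[5, 1, 0], [0, 5, 0], [0, 0, 5]] with A = PJP^{-1}, so e^{tA} = P e^{tJ} P^{-1}.

For a Jordan block J_k(λ), e^{tJ_k(λ)} = e^{λt} · (I + tN + t^2 N^2/2! + ... + t^{k-1} N^{k-1}/(k-1)!) where N is the nilpotent superdiagonal part.

Assembling the blocks and conjugating back gives the entries of e^{tA} as shown above.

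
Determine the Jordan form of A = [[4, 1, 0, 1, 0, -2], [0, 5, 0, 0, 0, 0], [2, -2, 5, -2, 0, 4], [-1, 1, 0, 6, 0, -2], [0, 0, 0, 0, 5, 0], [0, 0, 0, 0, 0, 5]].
J = [[5, 1, 0, 0, 0, 0], [0, 5, 0, 0, 0, 0], [0, 0, 5, 0, 0, 0], [0, 0, 0, 5, 0, 0], [0, 0, 0, 0, 5, 0], [0, 0, 0, 0, 0, 5]]

The characteristic polynomial is det(xI - A) = (x - 5)^6, so the eigenvalues are 5 (algebraic multiplicity 6).

For λ = 5: rank(A - 5I) = 1, rank((A - 5I)^2) = 0. The eigenspace has dimension 6 - 1 = 5, so there are 5 Jordan blocks; the rank sequence gives block sizes [2, 1, 1, 1, 1].

Assembling the blocks gives the Jordan form J above.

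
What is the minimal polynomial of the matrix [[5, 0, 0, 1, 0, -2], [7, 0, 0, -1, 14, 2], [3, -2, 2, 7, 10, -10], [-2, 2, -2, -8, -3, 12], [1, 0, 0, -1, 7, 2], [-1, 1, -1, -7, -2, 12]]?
m_A(x) = x^2(x - 6)^3

The characteristic polynomial factors as x^3(x - 6)^3. The minimal polynomial is ∏(x - λ)^{k_λ} where k_λ is the size of the largest Jordan block at λ.

For λ = 0: rank(A) = 4, and the largest Jordan block has size 2 (the smallest k with rank(A^k) = rank(A^(k+1))).
For λ = 6: rank(A - 6I) = 5, and the largest Jordan block has size 3 (the smallest k with rank((A - 6I)^k) = rank((A - 6I)^(k+1))).

So m_A(x) = x^2(x - 6)^3.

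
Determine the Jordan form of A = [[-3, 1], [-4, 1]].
J = [[-1, 1], [0, -1]]

The characteristic polynomial is det(xI - A) = (x + 1)^2, so the eigenvalues are -1 (algebraic multiplicity 2).

For λ = -1: rank(A + I) = 1, rank((A + I)^2) = 0. The eigenspace has dimension 2 - 1 = 1, so there is 1 Jordan block; the rank sequence gives block sizes [2].

Assembling the blocks gives the Jordan form J above.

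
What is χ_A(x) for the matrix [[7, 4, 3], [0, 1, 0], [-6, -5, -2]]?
χ_A(x) = (x - 4)(x - 1)^2

xI - A = [[x - 7, -4, -3], [0, x - 1, 0], [6, 5, x + 2]].

Expanding det(xI - A) along the first row:
det(xI - A) = + (x - 7)·det([[x - 1, 0], [5, x + 2]]) - (-4)·det([[0, 0], [6, x + 2]]) + (-3)·det([[0, x - 1], [6, 5]]).

Evaluating gives χ_A(x) = x^3 - 6x^2 + 9x - 4 = (x - 4)(x - 1)^2.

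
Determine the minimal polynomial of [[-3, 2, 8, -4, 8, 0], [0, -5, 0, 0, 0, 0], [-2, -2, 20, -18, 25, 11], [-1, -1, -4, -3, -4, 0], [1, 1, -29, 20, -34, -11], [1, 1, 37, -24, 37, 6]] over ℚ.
m_A(x) = (x - 6)(x + 5)^2

The characteristic polynomial factors as (x - 6)(x + 5)^5. The minimal polynomial is ∏(x - λ)^{k_λ} where k_λ is the size of the largest Jordan block at λ.

For λ = -5: rank(A + 5I) = 2, and the largest Jordan block has size 2 (the smallest k with rank((A + 5I)^k) = rank((A + 5I)^(k+1))).
For λ = 6: rank(A - 6I) = 5, and the largest Jordan block has size 1 (the smallest k with rank((A - 6I)^k) = rank((A - 6I)^(k+1))).

So m_A(x) = (x - 6)(x + 5)^2.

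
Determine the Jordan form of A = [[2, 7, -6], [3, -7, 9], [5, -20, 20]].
J = [[5, 1, 0], [0, 5, 1], [0, 0, 5]]

The characteristic polynomial is det(xI - A) = (x - 5)^3, so the eigenvalues are 5 (algebraic multiplicity 3).

For λ = 5: rank(A - 5I) = 2, rank((A - 5I)^2) = 1, rank((A - 5I)^3) = 0. The eigenspace has dimension 3 - 2 = 1, so there is 1 Jordan block; the rank sequence gives block sizes [3].

Assembling the blocks gives the Jordan form J above.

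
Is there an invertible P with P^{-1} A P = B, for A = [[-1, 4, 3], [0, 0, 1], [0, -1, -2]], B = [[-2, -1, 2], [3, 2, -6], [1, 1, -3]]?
No.

Both have characteristic polynomial (x + 1)^3, but the minimal polynomial of A is (x + 1)^3 while the minimal polynomial of B is (x + 1)^2. The minimal polynomial is a similarity invariant, so A and B are not similar.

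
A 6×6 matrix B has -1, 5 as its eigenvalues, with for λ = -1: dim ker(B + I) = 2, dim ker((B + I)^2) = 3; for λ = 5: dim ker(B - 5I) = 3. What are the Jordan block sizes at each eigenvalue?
λ = -1: successive nullity increments [2, 1] count blocks of size ≥ k; block sizes are [2, 1].
λ = 5: successive nullity increments [3] count blocks of size ≥ k; block sizes are [1, 1, 1].

Jordan blocks: (-1, 2), (-1, 1), (5, 1), (5, 1), (5, 1)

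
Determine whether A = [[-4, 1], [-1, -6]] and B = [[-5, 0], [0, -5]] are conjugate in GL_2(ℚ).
Both have characteristic polynomial (x + 5)^2, but the minimal polynomial of A is (x + 5)^2 while the minimal polynomial of B is x + 5. The minimal polynomial is a similarity invariant, so A and B are not similar.

No.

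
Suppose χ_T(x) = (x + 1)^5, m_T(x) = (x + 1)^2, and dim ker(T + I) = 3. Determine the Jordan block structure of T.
Jordan blocks: (-1, 2), (-1, 2), (-1, 1)

λ = -1: algebraic multiplicity 5 (exponent in χ_T), largest block size 2 (exponent in m_T), 3 blocks (geometric multiplicity). These force block sizes [2, 2, 1].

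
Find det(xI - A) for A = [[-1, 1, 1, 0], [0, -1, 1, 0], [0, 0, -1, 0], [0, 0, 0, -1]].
xI - A = [[x + 1, -1, -1, 0], [0, x + 1, -1, 0], [0, 0, x + 1, 0], [0, 0, 0, x + 1]].

Expanding det(xI - A) along the first row:
det(xI - A) = + (x + 1)·det([[x + 1, -1, 0], [0, x + 1, 0], [0, 0, x + 1]]) - (-1)·det([[0, -1, 0], [0, x + 1, 0], [0, 0, x + 1]]) + (-1)·det([[0, x + 1, 0], [0, 0, 0], [0, 0, x + 1]]) - (0)·det([[0, x + 1, -1], [0, 0, x + 1], [0, 0, 0]]).

Evaluating gives χ_A(x) = x^4 + 4x^3 + 6x^2 + 4x + 1 = (x + 1)^4.

χ_A(x) = (x + 1)^4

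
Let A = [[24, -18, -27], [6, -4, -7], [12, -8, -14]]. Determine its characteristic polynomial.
χ_A(x) = x^2(x - 6)

xI - A = [[x - 24, 18, 27], [-6, x + 4, 7], [-12, 8, x + 14]].

Expanding det(xI - A) along the first row:
det(xI - A) = + (x - 24)·det([[x + 4, 7], [8, x + 14]]) - (18)·det([[-6, 7], [-12, x + 14]]) + (27)·det([[-6, x + 4], [-12, 8]]).

Evaluating gives χ_A(x) = x^3 - 6x^2 = x^2(x - 6).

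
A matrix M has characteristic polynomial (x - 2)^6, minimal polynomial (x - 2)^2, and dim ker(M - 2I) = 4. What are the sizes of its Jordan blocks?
λ = 2: algebraic multiplicity 6 (exponent in χ_M), largest block size 2 (exponent in m_M), 4 blocks (geometric multiplicity). These force block sizes [2, 2, 1, 1].

Jordan blocks: (2, 2), (2, 2), (2, 1), (2, 1)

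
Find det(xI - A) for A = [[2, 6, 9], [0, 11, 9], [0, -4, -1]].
xI - A = [[x - 2, -6, -9], [0, x - 11, -9], [0, 4, x + 1]].

Expanding det(xI - A) along the first row:
det(xI - A) = + (x - 2)·det([[x - 11, -9], [4, x + 1]]) - (-6)·det([[0, -9], [0, x + 1]]) + (-9)·det([[0, x - 11], [0, 4]]).

Evaluating gives χ_A(x) = x^3 - 12x^2 + 45x - 50 = (x - 5)^2(x - 2).

χ_A(x) = (x - 5)^2(x - 2)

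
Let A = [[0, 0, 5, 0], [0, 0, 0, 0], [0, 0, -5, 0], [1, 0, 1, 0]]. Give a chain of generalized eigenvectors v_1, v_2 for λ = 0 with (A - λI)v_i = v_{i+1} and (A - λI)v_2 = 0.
We seek v_1 ∈ ker(A^2) \ ker(A), then set v_{i+1} = A v_i.

One such chain is v_1 = [[1, 0, 0, -1]]^T, v_2 = [[0, 0, 0, 1]]^T. Check: A v_2 = [[0, 0, 0, 0]]^T = 0.

v_1 = [[1, 0, 0, -1]]^T, v_2 = [[0, 0, 0, 1]]^T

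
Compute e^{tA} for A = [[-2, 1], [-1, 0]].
e^{tA} = [[(1 - t)*e^{-t}, t*e^{-t}], [-t*e^{-t}, (t + 1)*e^{-t}]]

A has Jordan form J = [[-1, 1], [0, -1]] with A = PJP^{-1}, so e^{tA} = P e^{tJ} P^{-1}.

For a Jordan block J_k(λ), e^{tJ_k(λ)} = e^{λt} · (I + tN + t^2 N^2/2! + ... + t^{k-1} N^{k-1}/(k-1)!) where N is the nilpotent superdiagonal part.

Assembling the blocks and conjugating back gives the entries of e^{tA} as shown above.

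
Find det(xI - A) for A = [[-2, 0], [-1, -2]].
χ_A(x) = (x + 2)^2

xI - A = [[x + 2, 0], [1, x + 2]].

Expanding det(xI - A) along the first row:
det(xI - A) = + (x + 2)·det([[x + 2]]) - (0)·det([[1]]).

Evaluating gives χ_A(x) = x^2 + 4x + 4 = (x + 2)^2.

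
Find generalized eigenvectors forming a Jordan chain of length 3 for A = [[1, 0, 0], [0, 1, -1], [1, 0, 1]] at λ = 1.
We seek v_1 ∈ ker((A - I)^3) \ ker((A - I)^2), then set v_{i+1} = (A - I) v_i.

One such chain is v_1 = [[-1, 0, 1]]^T, v_2 = [[0, -1, -1]]^T, v_3 = [[0, 1, 0]]^T. Check: (A - I) v_3 = [[0, 0, 0]]^T = 0.

v_1 = [[-1, 0, 1]]^T, v_2 = [[0, -1, -1]]^T, v_3 = [[0, 1, 0]]^T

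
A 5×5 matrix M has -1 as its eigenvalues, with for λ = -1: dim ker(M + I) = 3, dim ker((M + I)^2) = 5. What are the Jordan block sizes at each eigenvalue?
λ = -1: successive nullity increments [3, 2] count blocks of size ≥ k; block sizes are [2, 2, 1].

Jordan blocks: (-1, 2), (-1, 2), (-1, 1)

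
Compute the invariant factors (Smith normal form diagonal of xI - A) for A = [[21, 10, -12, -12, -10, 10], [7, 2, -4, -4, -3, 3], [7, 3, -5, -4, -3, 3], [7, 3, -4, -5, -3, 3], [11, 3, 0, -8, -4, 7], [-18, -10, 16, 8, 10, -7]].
The Jordan structure of A has elementary divisors (x + 1)^2, (x + 1), (x + 1), (x - 3), (x - 3). Arranging the block sizes at each eigenvalue in decreasing order and taking row products gives the invariant factors.

Invariant factors (smallest first, each dividing the next): x + 1, (x - 3)(x + 1), (x - 3)(x + 1)^2.

Check: the last factor (x - 3)(x + 1)^2 is the minimal polynomial, and the product (x - 3)^2(x + 1)^4 is the characteristic polynomial.

x + 1, (x - 3)(x + 1), (x - 3)(x + 1)^2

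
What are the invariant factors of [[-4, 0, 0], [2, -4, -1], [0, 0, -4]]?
The Jordan structure of A has elementary divisors (x + 4)^2, (x + 4). Arranging the block sizes at each eigenvalue in decreasing order and taking row products gives the invariant factors.

Invariant factors (smallest first, each dividing the next): x + 4, (x + 4)^2.

Check: the last factor (x + 4)^2 is the minimal polynomial, and the product (x + 4)^3 is the characteristic polynomial.

x + 4, (x + 4)^2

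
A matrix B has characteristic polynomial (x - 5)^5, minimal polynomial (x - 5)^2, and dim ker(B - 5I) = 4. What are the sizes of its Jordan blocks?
λ = 5: algebraic multiplicity 5 (exponent in χ_B), largest block size 2 (exponent in m_B), 4 blocks (geometric multiplicity). These force block sizes [2, 1, 1, 1].

Jordan blocks: (5, 2), (5, 1), (5, 1), (5, 1)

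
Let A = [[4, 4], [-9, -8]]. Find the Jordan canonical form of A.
The characteristic polynomial is det(xI - A) = (x + 2)^2, so the eigenvalues are -2 (algebraic multiplicity 2).

For λ = -2: rank(A + 2I) = 1, rank((A + 2I)^2) = 0. The eigenspace has dimension 2 - 1 = 1, so there is 1 Jordan block; the rank sequence gives block sizes [2].

Assembling the blocks gives the Jordan form J above.

J = [[-2, 1], [0, -2]]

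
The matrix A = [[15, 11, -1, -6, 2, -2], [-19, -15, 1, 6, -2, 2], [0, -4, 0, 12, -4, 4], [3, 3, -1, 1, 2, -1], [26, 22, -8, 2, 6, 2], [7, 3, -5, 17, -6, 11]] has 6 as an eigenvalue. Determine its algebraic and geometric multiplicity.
The characteristic polynomial is (x - 6)^3(x - 2)^2(x + 4), so the factor x - 6 appears with exponent 3: the algebraic multiplicity is 3.

rank(A - 6I) = 4, so the eigenspace has dimension 6 - 4 = 2: the geometric multiplicity is 2.

Since 2 < 3, A is not diagonalizable.

algebraic multiplicity 3, geometric multiplicity 2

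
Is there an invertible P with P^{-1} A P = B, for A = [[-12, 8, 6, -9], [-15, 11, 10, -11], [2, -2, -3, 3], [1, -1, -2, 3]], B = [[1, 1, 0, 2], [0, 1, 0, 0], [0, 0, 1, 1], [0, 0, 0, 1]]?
No.

trace(A) = -1 but trace(B) = 4. The trace is a similarity invariant, so A and B are not similar.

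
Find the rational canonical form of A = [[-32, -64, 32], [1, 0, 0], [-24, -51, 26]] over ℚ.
R = [[0, 0, 32], [1, 0, 0], [0, 1, -6]]

The invariant factors of A (the non-unit diagonal entries of the Smith normal form of xI - A over ℚ[x]) are (x - 2)(x + 4)^2, each dividing the next. The characteristic polynomial is their product, (x - 2)(x + 4)^2.

The rational canonical form is the block-diagonal matrix of companion matrices C(f_i):
R = [[0, 0, 32], [1, 0, 0], [0, 1, -6]].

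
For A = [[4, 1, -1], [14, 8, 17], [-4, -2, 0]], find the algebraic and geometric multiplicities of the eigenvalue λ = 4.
algebraic multiplicity 3, geometric multiplicity 1

The characteristic polynomial is (x - 4)^3, so the factor x - 4 appears with exponent 3: the algebraic multiplicity is 3.

rank(A - 4I) = 2, so the eigenspace has dimension 3 - 2 = 1: the geometric multiplicity is 1.

Since 1 < 3, A is not diagonalizable.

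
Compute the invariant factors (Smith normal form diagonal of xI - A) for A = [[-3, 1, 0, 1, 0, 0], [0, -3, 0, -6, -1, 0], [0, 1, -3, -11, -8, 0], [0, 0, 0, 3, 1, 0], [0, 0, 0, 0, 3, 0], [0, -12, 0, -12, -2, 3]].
(x - 3)(x + 3), (x - 3)^2(x + 3)^2

The Jordan structure of A has elementary divisors (x + 3)^2, (x + 3), (x - 3)^2, (x - 3). Arranging the block sizes at each eigenvalue in decreasing order and taking row products gives the invariant factors.

Invariant factors (smallest first, each dividing the next): (x - 3)(x + 3), (x - 3)^2(x + 3)^2.

Check: the last factor (x - 3)^2(x + 3)^2 is the minimal polynomial, and the product (x - 3)^3(x + 3)^3 is the characteristic polynomial.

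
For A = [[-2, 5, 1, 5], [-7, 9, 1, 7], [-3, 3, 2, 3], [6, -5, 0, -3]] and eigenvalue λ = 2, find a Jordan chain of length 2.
v_1 = [[-1, 0, 1, -1]]^T, v_2 = [[0, 1, 0, -1]]^T

We seek v_1 ∈ ker((A - 2I)^2) \ ker(A - 2I), then set v_{i+1} = (A - 2I) v_i.

One such chain is v_1 = [[-1, 0, 1, -1]]^T, v_2 = [[0, 1, 0, -1]]^T. Check: (A - 2I) v_2 = [[0, 0, 0, 0]]^T = 0.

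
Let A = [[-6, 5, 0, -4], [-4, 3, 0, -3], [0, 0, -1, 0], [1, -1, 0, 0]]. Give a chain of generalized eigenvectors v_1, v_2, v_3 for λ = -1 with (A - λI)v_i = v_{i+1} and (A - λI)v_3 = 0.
v_1 = [[2, 7, 1, 6]]^T, v_2 = [[1, 2, 0, 1]]^T, v_3 = [[1, 1, 0, 0]]^T

We seek v_1 ∈ ker((A + I)^3) \ ker((A + I)^2), then set v_{i+1} = (A + I) v_i.

One such chain is v_1 = [[2, 7, 1, 6]]^T, v_2 = [[1, 2, 0, 1]]^T, v_3 = [[1, 1, 0, 0]]^T. Check: (A + I) v_3 = [[0, 0, 0, 0]]^T = 0.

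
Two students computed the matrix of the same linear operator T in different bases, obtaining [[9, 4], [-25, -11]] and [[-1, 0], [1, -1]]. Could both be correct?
Two matrices over a field are similar if and only if they have the same invariant factors.

Both A and B have characteristic polynomial (x + 1)^2 and minimal polynomial (x + 1)^2. Computing further, both have invariant factors (x + 1)^2. Hence A and B are similar.

Yes.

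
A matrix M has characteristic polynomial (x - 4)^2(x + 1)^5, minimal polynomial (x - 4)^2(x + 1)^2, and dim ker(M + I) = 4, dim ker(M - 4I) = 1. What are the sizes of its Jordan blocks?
Jordan blocks: (-1, 2), (-1, 1), (-1, 1), (-1, 1), (4, 2)

λ = -1: algebraic multiplicity 5 (exponent in χ_M), largest block size 2 (exponent in m_M), 4 blocks (geometric multiplicity). These force block sizes [2, 1, 1, 1].
λ = 4: algebraic multiplicity 2 (exponent in χ_M), largest block size 2 (exponent in m_M), 1 block (geometric multiplicity). This forces block sizes [2].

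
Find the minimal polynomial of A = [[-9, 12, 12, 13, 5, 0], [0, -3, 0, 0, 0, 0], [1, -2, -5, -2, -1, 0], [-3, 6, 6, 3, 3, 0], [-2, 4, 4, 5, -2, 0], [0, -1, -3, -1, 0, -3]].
The characteristic polynomial factors as (x + 3)^5(x + 4). The minimal polynomial is ∏(x - λ)^{k_λ} where k_λ is the size of the largest Jordan block at λ.

For λ = -4: rank(A + 4I) = 5, and the largest Jordan block has size 1 (the smallest k with rank((A + 4I)^k) = rank((A + 4I)^(k+1))).
For λ = -3: rank(A + 3I) = 3, and the largest Jordan block has size 2 (the smallest k with rank((A + 3I)^k) = rank((A + 3I)^(k+1))).

So m_A(x) = (x + 3)^2(x + 4).

m_A(x) = (x + 3)^2(x + 4)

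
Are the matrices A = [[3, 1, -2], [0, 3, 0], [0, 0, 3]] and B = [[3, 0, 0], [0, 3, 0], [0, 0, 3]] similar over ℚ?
Both have characteristic polynomial (x - 3)^3, but the minimal polynomial of A is (x - 3)^2 while the minimal polynomial of B is x - 3. The minimal polynomial is a similarity invariant, so A and B are not similar.

No.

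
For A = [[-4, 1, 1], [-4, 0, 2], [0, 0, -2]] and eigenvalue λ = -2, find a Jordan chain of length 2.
v_1 = [[1, 4, -1]]^T, v_2 = [[1, 2, 0]]^T

We seek v_1 ∈ ker((A + 2I)^2) \ ker(A + 2I), then set v_{i+1} = (A + 2I) v_i.

One such chain is v_1 = [[1, 4, -1]]^T, v_2 = [[1, 2, 0]]^T. Check: (A + 2I) v_2 = [[0, 0, 0]]^T = 0.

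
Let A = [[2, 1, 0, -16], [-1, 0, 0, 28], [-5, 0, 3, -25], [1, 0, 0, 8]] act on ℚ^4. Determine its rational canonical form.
R = [[3, 0, 0, 0], [0, 0, 0, 36], [0, 1, 0, -33], [0, 0, 1, 10]]

The invariant factors of A (the non-unit diagonal entries of the Smith normal form of xI - A over ℚ[x]) are x - 3, (x - 4)(x - 3)^2, each dividing the next. The characteristic polynomial is their product, (x - 4)(x - 3)^3.

The rational canonical form is the block-diagonal matrix of companion matrices C(f_i):
R = [[3, 0, 0, 0], [0, 0, 0, 36], [0, 1, 0, -33], [0, 0, 1, 10]].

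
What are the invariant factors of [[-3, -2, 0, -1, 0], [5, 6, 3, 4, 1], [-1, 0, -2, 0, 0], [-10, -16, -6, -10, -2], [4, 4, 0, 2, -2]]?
The Jordan structure of A has elementary divisors (x + 3), (x + 2)^3, (x + 2). Arranging the block sizes at each eigenvalue in decreasing order and taking row products gives the invariant factors.

Invariant factors (smallest first, each dividing the next): x + 2, (x + 2)^3(x + 3).

Check: the last factor (x + 2)^3(x + 3) is the minimal polynomial, and the product (x + 2)^4(x + 3) is the characteristic polynomial.

x + 2, (x + 2)^3(x + 3)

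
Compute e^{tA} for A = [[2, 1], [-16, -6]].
A has Jordan form J = [[-2, 1], [0, -2]] with A = PJP^{-1}, so e^{tA} = P e^{tJ} P^{-1}.

For a Jordan block J_k(λ), e^{tJ_k(λ)} = e^{λt} · (I + tN + t^2 N^2/2! + ... + t^{k-1} N^{k-1}/(k-1)!) where N is the nilpotent superdiagonal part.

Assembling the blocks and conjugating back gives the entries of e^{tA} as shown above.

e^{tA} = [[(4*t + 1)*e^{-2*t}, t*e^{-2*t}], [-16*t*e^{-2*t}, (1 - 4*t)*e^{-2*t}]]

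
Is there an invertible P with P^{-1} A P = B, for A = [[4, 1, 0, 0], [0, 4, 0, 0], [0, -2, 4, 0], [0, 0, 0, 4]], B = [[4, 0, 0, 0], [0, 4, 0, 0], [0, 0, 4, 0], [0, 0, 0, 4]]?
Both have characteristic polynomial (x - 4)^4, but the minimal polynomial of A is (x - 4)^2 while the minimal polynomial of B is x - 4. The minimal polynomial is a similarity invariant, so A and B are not similar.

No.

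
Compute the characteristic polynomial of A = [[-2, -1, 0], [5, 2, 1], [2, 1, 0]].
χ_A(x) = x^3

xI - A = [[x + 2, 1, 0], [-5, x - 2, -1], [-2, -1, x]].

Expanding det(xI - A) along the first row:
det(xI - A) = + (x + 2)·det([[x - 2, -1], [-1, x]]) - (1)·det([[-5, -1], [-2, x]]) + (0)·det([[-5, x - 2], [-2, -1]]).

Evaluating gives χ_A(x) = x^3.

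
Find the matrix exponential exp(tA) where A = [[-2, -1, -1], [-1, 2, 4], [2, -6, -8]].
e^{tA} = [[(t + 1)*e^{-3*t}, -t*e^{-3*t}, -t*e^{-3*t}], [(-3*t + 2*e^{t} - 2)*e^{-3*t}, (3*t + 2*e^{t} - 1)*e^{-3*t}, (3*t + e^{t} - 1)*e^{-3*t}], [2*(2*t - e^{t} + 1)*e^{-3*t}, 2*(-2*t - e^{t} + 1)*e^{-3*t}, (-4*t - e^{t} + 2)*e^{-3*t}]]

A has Jordan form J = [[-3, 1, 0], [0, -3, 0], [0, 0, -2]] with A = PJP^{-1}, so e^{tA} = P e^{tJ} P^{-1}.

For a Jordan block J_k(λ), e^{tJ_k(λ)} = e^{λt} · (I + tN + t^2 N^2/2! + ... + t^{k-1} N^{k-1}/(k-1)!) where N is the nilpotent superdiagonal part.

Assembling the blocks and conjugating back gives the entries of e^{tA} as shown above.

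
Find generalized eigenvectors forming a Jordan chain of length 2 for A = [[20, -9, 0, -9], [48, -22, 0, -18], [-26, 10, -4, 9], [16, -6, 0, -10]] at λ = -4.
We seek v_1 ∈ ker((A + 4I)^2) \ ker(A + 4I), then set v_{i+1} = (A + 4I) v_i.

One such chain is v_1 = [[1, 3, 0, 0]]^T, v_2 = [[-3, -6, 4, -2]]^T. Check: (A + 4I) v_2 = [[0, 0, 0, 0]]^T = 0.

v_1 = [[1, 3, 0, 0]]^T, v_2 = [[-3, -6, 4, -2]]^T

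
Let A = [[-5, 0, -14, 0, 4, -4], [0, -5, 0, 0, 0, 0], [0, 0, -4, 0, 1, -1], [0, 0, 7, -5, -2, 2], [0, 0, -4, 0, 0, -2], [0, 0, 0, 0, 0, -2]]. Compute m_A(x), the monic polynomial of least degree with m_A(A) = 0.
m_A(x) = (x + 2)^2(x + 5)

The characteristic polynomial factors as (x + 2)^3(x + 5)^3. The minimal polynomial is ∏(x - λ)^{k_λ} where k_λ is the size of the largest Jordan block at λ.

For λ = -5: rank(A + 5I) = 3, and the largest Jordan block has size 1 (the smallest k with rank((A + 5I)^k) = rank((A + 5I)^(k+1))).
For λ = -2: rank(A + 2I) = 4, and the largest Jordan block has size 2 (the smallest k with rank((A + 2I)^k) = rank((A + 2I)^(k+1))).

So m_A(x) = (x + 2)^2(x + 5).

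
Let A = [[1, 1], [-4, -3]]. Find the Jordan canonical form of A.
The characteristic polynomial is det(xI - A) = (x + 1)^2, so the eigenvalues are -1 (algebraic multiplicity 2).

For λ = -1: rank(A + I) = 1, rank((A + I)^2) = 0. The eigenspace has dimension 2 - 1 = 1, so there is 1 Jordan block; the rank sequence gives block sizes [2].

Assembling the blocks gives the Jordan form J above.

J = [[-1, 1], [0, -1]]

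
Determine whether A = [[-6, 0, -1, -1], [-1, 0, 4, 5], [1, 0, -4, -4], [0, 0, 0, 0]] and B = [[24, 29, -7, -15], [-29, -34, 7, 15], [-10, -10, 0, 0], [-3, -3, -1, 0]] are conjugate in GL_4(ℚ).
No.

Both have characteristic polynomial x^2(x + 5)^2, but the minimal polynomial of A is x^2(x + 5)^2 while the minimal polynomial of B is x^2(x + 5). The minimal polynomial is a similarity invariant, so A and B are not similar.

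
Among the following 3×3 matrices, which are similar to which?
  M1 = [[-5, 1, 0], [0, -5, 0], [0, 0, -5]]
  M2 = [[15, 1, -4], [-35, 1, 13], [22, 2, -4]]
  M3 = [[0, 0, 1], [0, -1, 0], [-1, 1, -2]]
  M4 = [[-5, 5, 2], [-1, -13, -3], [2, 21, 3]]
4 classes: {M1}, {M2}, {M3}, {M4}

Characteristic polynomials: χ_{M1} = (x + 5)^3, χ_{M2} = (x - 4)^3, χ_{M3} = (x + 1)^3, χ_{M4} = (x + 5)^3.

{M1}: invariant factors x + 5, (x + 5)^2.

{M2}: invariant factors (x - 4)^3.

{M3}: invariant factors (x + 1)^3.

{M4}: invariant factors (x + 5)^3.

Matrices are similar if and only if their invariant-factor lists agree; the partition into similarity classes is {M1}, {M2}, {M3}, {M4}.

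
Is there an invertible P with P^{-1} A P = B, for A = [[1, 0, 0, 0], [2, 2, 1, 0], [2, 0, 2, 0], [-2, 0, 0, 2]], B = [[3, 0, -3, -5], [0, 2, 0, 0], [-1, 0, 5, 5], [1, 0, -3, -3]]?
Both have characteristic polynomial (x - 2)^3(x - 1), but the minimal polynomial of A is (x - 2)^2(x - 1) while the minimal polynomial of B is (x - 2)(x - 1). The minimal polynomial is a similarity invariant, so A and B are not similar.

No.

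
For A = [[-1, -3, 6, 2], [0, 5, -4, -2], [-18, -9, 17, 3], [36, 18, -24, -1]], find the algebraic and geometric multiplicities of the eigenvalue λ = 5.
The characteristic polynomial is (x - 5)^4, so the factor x - 5 appears with exponent 4: the algebraic multiplicity is 4.

rank(A - 5I) = 2, so the eigenspace has dimension 4 - 2 = 2: the geometric multiplicity is 2.

Since 2 < 4, A is not diagonalizable.

algebraic multiplicity 4, geometric multiplicity 2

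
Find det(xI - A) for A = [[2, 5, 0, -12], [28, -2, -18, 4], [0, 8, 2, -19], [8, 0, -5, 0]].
χ_A(x) = x^2(x - 1)^2

xI - A = [[x - 2, -5, 0, 12], [-28, x + 2, 18, -4], [0, -8, x - 2, 19], [-8, 0, 5, x]].

Expanding det(xI - A) along the first row:
det(xI - A) = + (x - 2)·det([[x + 2, 18, -4], [-8, x - 2, 19], [0, 5, x]]) - (-5)·det([[-28, 18, -4], [0, x - 2, 19], [-8, 5, x]]) + (0)·det([[-28, x + 2, -4], [0, -8, 19], [-8, 0, x]]) - (12)·det([[-28, x + 2, 18], [0, -8, x - 2], [-8, 0, 5]]).

Evaluating gives χ_A(x) = x^4 - 2x^3 + x^2 = x^2(x - 1)^2.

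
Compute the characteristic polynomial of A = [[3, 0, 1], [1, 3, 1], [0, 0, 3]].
xI - A = [[x - 3, 0, -1], [-1, x - 3, -1], [0, 0, x - 3]].

Expanding det(xI - A) along the first row:
det(xI - A) = + (x - 3)·det([[x - 3, -1], [0, x - 3]]) - (0)·det([[-1, -1], [0, x - 3]]) + (-1)·det([[-1, x - 3], [0, 0]]).

Evaluating gives χ_A(x) = x^3 - 9x^2 + 27x - 27 = (x - 3)^3.

χ_A(x) = (x - 3)^3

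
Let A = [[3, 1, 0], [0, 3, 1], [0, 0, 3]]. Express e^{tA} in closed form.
A has Jordan form J = [[3, 1, 0], [0, 3, 1], [0, 0, 3]] with A = PJP^{-1}, so e^{tA} = P e^{tJ} P^{-1}.

For a Jordan block J_k(λ), e^{tJ_k(λ)} = e^{λt} · (I + tN + t^2 N^2/2! + ... + t^{k-1} N^{k-1}/(k-1)!) where N is the nilpotent superdiagonal part.

Assembling the blocks and conjugating back gives the entries of e^{tA} as shown above.

e^{tA} = [[e^{3*t}, t*e^{3*t}, t^2*e^{3*t}/2], [0, e^{3*t}, t*e^{3*t}], [0, 0, e^{3*t}]]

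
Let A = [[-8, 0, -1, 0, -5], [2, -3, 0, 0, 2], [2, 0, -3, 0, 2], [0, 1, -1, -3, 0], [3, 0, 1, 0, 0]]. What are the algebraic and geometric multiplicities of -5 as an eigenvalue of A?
algebraic multiplicity 1, geometric multiplicity 1

The characteristic polynomial is (x + 3)^4(x + 5), so the factor x + 5 appears with exponent 1: the algebraic multiplicity is 1.

rank(A + 5I) = 4, so the eigenspace has dimension 5 - 4 = 1: the geometric multiplicity is 1.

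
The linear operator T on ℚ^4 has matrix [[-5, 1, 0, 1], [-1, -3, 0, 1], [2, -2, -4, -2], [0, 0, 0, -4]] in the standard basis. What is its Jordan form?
The characteristic polynomial is det(xI - A) = (x + 4)^4, so the eigenvalues are -4 (algebraic multiplicity 4).

For λ = -4: rank(A + 4I) = 1, rank((A + 4I)^2) = 0. The eigenspace has dimension 4 - 1 = 3, so there are 3 Jordan blocks; the rank sequence gives block sizes [2, 1, 1].

Assembling the blocks gives the Jordan form J above.

J = [[-4, 1, 0, 0], [0, -4, 0, 0], [0, 0, -4, 0], [0, 0, 0, -4]]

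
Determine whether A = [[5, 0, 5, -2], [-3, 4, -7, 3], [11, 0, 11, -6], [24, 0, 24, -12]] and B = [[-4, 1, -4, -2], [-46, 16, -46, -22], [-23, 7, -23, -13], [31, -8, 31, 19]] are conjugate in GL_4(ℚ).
Yes.

Two matrices over a field are similar if and only if they have the same invariant factors.

Both A and B have characteristic polynomial x^2(x - 4)^2 and minimal polynomial x^2(x - 4)^2. Computing further, both have invariant factors x^2(x - 4)^2. Hence A and B are similar.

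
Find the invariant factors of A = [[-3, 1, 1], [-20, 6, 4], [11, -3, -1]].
The Jordan structure of A has elementary divisors x^2, (x - 2). Arranging the block sizes at each eigenvalue in decreasing order and taking row products gives the invariant factors.

Invariant factors (smallest first, each dividing the next): x^2(x - 2).

Check: the last factor x^2(x - 2) is the minimal polynomial, and the product x^2(x - 2) is the characteristic polynomial.

x^2(x - 2)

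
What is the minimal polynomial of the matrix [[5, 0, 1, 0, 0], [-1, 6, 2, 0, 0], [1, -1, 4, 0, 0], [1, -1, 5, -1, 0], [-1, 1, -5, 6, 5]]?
m_A(x) = (x - 5)^3(x + 1)

The characteristic polynomial factors as (x - 5)^4(x + 1). The minimal polynomial is ∏(x - λ)^{k_λ} where k_λ is the size of the largest Jordan block at λ.

For λ = -1: rank(A + I) = 4, and the largest Jordan block has size 1 (the smallest k with rank((A + I)^k) = rank((A + I)^(k+1))).
For λ = 5: rank(A - 5I) = 3, and the largest Jordan block has size 3 (the smallest k with rank((A - 5I)^k) = rank((A - 5I)^(k+1))).

So m_A(x) = (x - 5)^3(x + 1).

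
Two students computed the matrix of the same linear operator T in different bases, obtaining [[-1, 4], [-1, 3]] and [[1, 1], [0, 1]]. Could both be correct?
Two matrices over a field are similar if and only if they have the same invariant factors.

Both A and B have characteristic polynomial (x - 1)^2 and minimal polynomial (x - 1)^2. Computing further, both have invariant factors (x - 1)^2. Hence A and B are similar.

Yes.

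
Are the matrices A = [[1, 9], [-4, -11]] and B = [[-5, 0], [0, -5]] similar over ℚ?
Both have characteristic polynomial (x + 5)^2, but the minimal polynomial of A is (x + 5)^2 while the minimal polynomial of B is x + 5. The minimal polynomial is a similarity invariant, so A and B are not similar.

No.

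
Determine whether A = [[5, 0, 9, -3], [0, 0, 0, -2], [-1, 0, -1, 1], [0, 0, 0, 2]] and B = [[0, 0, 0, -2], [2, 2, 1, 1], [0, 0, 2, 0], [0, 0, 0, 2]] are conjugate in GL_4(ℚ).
Two matrices over a field are similar if and only if they have the same invariant factors.

Both A and B have characteristic polynomial x(x - 2)^3 and minimal polynomial x(x - 2)^2. Computing further, both have invariant factors x - 2, x(x - 2)^2. Hence A and B are similar.

Yes.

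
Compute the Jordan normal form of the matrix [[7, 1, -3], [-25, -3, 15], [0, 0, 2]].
The characteristic polynomial is det(xI - A) = (x - 2)^3, so the eigenvalues are 2 (algebraic multiplicity 3).

For λ = 2: rank(A - 2I) = 1, rank((A - 2I)^2) = 0. The eigenspace has dimension 3 - 1 = 2, so there are 2 Jordan blocks; the rank sequence gives block sizes [2, 1].

Assembling the blocks gives the Jordan form J above.

J = [[2, 1, 0], [0, 2, 0], [0, 0, 2]]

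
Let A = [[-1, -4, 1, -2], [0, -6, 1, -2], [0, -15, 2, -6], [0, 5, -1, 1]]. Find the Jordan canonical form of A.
The characteristic polynomial is det(xI - A) = (x + 1)^4, so the eigenvalues are -1 (algebraic multiplicity 4).

For λ = -1: rank(A + I) = 2, rank((A + I)^2) = 1, rank((A + I)^3) = 0. The eigenspace has dimension 4 - 2 = 2, so there are 2 Jordan blocks; the rank sequence gives block sizes [3, 1].

Assembling the blocks gives the Jordan form J above.

J = [[-1, 1, 0, 0], [0, -1, 1, 0], [0, 0, -1, 0], [0, 0, 0, -1]]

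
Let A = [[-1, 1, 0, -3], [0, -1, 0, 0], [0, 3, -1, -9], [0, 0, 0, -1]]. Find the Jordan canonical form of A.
The characteristic polynomial is det(xI - A) = (x + 1)^4, so the eigenvalues are -1 (algebraic multiplicity 4).

For λ = -1: rank(A + I) = 1, rank((A + I)^2) = 0. The eigenspace has dimension 4 - 1 = 3, so there are 3 Jordan blocks; the rank sequence gives block sizes [2, 1, 1].

Assembling the blocks gives the Jordan form J above.

J = [[-1, 1, 0, 0], [0, -1, 0, 0], [0, 0, -1, 0], [0, 0, 0, -1]]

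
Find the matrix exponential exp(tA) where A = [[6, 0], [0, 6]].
e^{tA} = [[e^{6*t}, 0], [0, e^{6*t}]]

A has Jordan form J = [[6, 0], [0, 6]] with A = PJP^{-1}, so e^{tA} = P e^{tJ} P^{-1}.

For a Jordan block J_k(λ), e^{tJ_k(λ)} = e^{λt} · (I + tN + t^2 N^2/2! + ... + t^{k-1} N^{k-1}/(k-1)!) where N is the nilpotent superdiagonal part.

Assembling the blocks and conjugating back gives the entries of e^{tA} as shown above.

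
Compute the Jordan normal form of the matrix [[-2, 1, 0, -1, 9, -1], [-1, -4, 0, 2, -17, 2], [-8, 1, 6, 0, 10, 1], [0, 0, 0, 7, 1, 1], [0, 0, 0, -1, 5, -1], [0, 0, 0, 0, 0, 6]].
The characteristic polynomial is det(xI - A) = (x - 6)^4(x + 3)^2, so the eigenvalues are -3 (algebraic multiplicity 2), 6 (algebraic multiplicity 4).

For λ = -3: rank(A + 3I) = 5, rank((A + 3I)^2) = 4. The eigenspace has dimension 6 - 5 = 1, so there is 1 Jordan block; the rank sequence gives block sizes [2].

For λ = 6: rank(A - 6I) = 4, rank((A - 6I)^2) = 2. The eigenspace has dimension 6 - 4 = 2, so there are 2 Jordan blocks; the rank sequence gives block sizes [2, 2].

Assembling the blocks gives the Jordan form J above.

J = [[-3, 1, 0, 0, 0, 0], [0, -3, 0, 0, 0, 0], [0, 0, 6, 1, 0, 0], [0, 0, 0, 6, 0, 0], [0, 0, 0, 0, 6, 1], [0, 0, 0, 0, 0, 6]]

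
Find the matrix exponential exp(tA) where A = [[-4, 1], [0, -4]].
A has Jordan form J = [[-4, 1], [0, -4]] with A = PJP^{-1}, so e^{tA} = P e^{tJ} P^{-1}.

For a Jordan block J_k(λ), e^{tJ_k(λ)} = e^{λt} · (I + tN + t^2 N^2/2! + ... + t^{k-1} N^{k-1}/(k-1)!) where N is the nilpotent superdiagonal part.

Assembling the blocks and conjugating back gives the entries of e^{tA} as shown above.

e^{tA} = [[e^{-4*t}, t*e^{-4*t}], [0, e^{-4*t}]]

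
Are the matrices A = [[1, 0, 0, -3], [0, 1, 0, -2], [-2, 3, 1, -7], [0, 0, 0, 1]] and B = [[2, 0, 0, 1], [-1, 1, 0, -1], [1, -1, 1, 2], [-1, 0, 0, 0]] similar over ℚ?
Two matrices over a field are similar if and only if they have the same invariant factors.

Both A and B have characteristic polynomial (x - 1)^4 and minimal polynomial (x - 1)^2. Computing further, both have invariant factors (x - 1)^2, (x - 1)^2. Hence A and B are similar.

Yes.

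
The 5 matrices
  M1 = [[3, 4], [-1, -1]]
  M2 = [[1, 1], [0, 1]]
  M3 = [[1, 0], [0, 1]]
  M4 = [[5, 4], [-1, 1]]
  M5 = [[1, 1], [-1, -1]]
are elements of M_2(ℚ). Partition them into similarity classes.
4 classes: {M1, M2}, {M3}, {M4}, {M5}

Characteristic polynomials: χ_{M1} = (x - 1)^2, χ_{M2} = (x - 1)^2, χ_{M3} = (x - 1)^2, χ_{M4} = (x - 3)^2, χ_{M5} = x^2.

{M1, M2}: invariant factors (x - 1)^2.

{M3}: invariant factors x - 1, x - 1.

{M4}: invariant factors (x - 3)^2.

{M5}: invariant factors x^2.

Matrices are similar if and only if their invariant-factor lists agree; the partition into similarity classes is {M1, M2}, {M3}, {M4}, {M5}.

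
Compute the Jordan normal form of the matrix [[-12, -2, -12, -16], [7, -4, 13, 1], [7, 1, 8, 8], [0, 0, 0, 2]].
J = [[-5, 1, 0, 0], [0, -5, 0, 0], [0, 0, 2, 0], [0, 0, 0, 2]]

The characteristic polynomial is det(xI - A) = (x - 2)^2(x + 5)^2, so the eigenvalues are -5 (algebraic multiplicity 2), 2 (algebraic multiplicity 2).

For λ = -5: rank(A + 5I) = 3, rank((A + 5I)^2) = 2. The eigenspace has dimension 4 - 3 = 1, so there is 1 Jordan block; the rank sequence gives block sizes [2].

For λ = 2: rank(A - 2I) = 2. The eigenspace has dimension 4 - 2 = 2, so there are 2 Jordan blocks; the rank sequence gives block sizes [1, 1].

Assembling the blocks gives the Jordan form J above.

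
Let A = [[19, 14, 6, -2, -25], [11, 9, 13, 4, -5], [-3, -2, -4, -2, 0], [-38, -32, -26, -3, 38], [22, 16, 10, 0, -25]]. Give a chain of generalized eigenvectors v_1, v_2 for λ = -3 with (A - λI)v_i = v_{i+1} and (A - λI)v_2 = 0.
We seek v_1 ∈ ker((A + 3I)^2) \ ker(A + 3I), then set v_{i+1} = (A + 3I) v_i.

One such chain is v_1 = [[5, 0, 0, -8, 5]]^T, v_2 = [[1, -2, 1, 0, 0]]^T. Check: (A + 3I) v_2 = [[0, 0, 0, 0, 0]]^T = 0.

v_1 = [[5, 0, 0, -8, 5]]^T, v_2 = [[1, -2, 1, 0, 0]]^T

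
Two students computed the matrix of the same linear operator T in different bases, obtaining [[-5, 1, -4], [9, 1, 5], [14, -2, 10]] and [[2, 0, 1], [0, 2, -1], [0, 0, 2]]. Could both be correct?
Both have characteristic polynomial (x - 2)^3, but the minimal polynomial of A is (x - 2)^3 while the minimal polynomial of B is (x - 2)^2. The minimal polynomial is a similarity invariant, so A and B are not similar.

No.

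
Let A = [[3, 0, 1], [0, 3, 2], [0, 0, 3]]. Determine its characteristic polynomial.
χ_A(x) = (x - 3)^3

xI - A = [[x - 3, 0, -1], [0, x - 3, -2], [0, 0, x - 3]].

Expanding det(xI - A) along the first row:
det(xI - A) = + (x - 3)·det([[x - 3, -2], [0, x - 3]]) - (0)·det([[0, -2], [0, x - 3]]) + (-1)·det([[0, x - 3], [0, 0]]).

Evaluating gives χ_A(x) = x^3 - 9x^2 + 27x - 27 = (x - 3)^3.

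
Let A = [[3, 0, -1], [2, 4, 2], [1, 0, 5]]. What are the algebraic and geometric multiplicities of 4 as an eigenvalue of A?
algebraic multiplicity 3, geometric multiplicity 2

The characteristic polynomial is (x - 4)^3, so the factor x - 4 appears with exponent 3: the algebraic multiplicity is 3.

rank(A - 4I) = 1, so the eigenspace has dimension 3 - 1 = 2: the geometric multiplicity is 2.

Since 2 < 3, A is not diagonalizable.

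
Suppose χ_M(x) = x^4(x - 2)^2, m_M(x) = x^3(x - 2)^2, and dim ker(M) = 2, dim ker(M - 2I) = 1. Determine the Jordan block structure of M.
λ = 0: algebraic multiplicity 4 (exponent in χ_M), largest block size 3 (exponent in m_M), 2 blocks (geometric multiplicity). These force block sizes [3, 1].
λ = 2: algebraic multiplicity 2 (exponent in χ_M), largest block size 2 (exponent in m_M), 1 block (geometric multiplicity). This forces block sizes [2].

Jordan blocks: (0, 3), (0, 1), (2, 2)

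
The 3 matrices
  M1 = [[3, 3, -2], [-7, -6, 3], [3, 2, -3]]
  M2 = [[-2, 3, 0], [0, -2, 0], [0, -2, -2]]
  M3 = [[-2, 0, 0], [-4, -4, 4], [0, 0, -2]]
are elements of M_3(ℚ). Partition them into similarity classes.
3 classes: {M1}, {M2}, {M3}

Characteristic polynomials: χ_{M1} = (x + 2)^3, χ_{M2} = (x + 2)^3, χ_{M3} = (x + 2)^2(x + 4).

{M1}: invariant factors (x + 2)^3.

{M2}: invariant factors x + 2, (x + 2)^2.

{M3}: invariant factors x + 2, (x + 2)(x + 4).

Matrices are similar if and only if their invariant-factor lists agree; the partition into similarity classes is {M1}, {M2}, {M3}.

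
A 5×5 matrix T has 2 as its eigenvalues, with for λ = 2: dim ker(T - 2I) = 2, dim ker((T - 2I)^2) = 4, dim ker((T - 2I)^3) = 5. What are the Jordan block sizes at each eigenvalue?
Jordan blocks: (2, 3), (2, 2)

λ = 2: successive nullity increments [2, 2, 1] count blocks of size ≥ k; block sizes are [3, 2].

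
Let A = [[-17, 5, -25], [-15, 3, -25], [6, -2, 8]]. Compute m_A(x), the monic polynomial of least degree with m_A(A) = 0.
The characteristic polynomial factors as (x + 2)^3. The minimal polynomial is ∏(x - λ)^{k_λ} where k_λ is the size of the largest Jordan block at λ.

For λ = -2: rank(A + 2I) = 1, and the largest Jordan block has size 2 (the smallest k with rank((A + 2I)^k) = rank((A + 2I)^(k+1))).

So m_A(x) = (x + 2)^2.

m_A(x) = (x + 2)^2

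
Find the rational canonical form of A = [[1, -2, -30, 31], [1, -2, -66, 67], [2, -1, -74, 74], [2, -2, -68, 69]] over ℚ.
R = [[0, 0, 0, -36], [1, 0, 0, 36], [0, 1, 0, 3], [0, 0, 1, -6]]

The invariant factors of A (the non-unit diagonal entries of the Smith normal form of xI - A over ℚ[x]) are (x^2 + 3x - 6)^2, each dividing the next. The characteristic polynomial is their product, (x^2 + 3x - 6)^2.

The rational canonical form is the block-diagonal matrix of companion matrices C(f_i):
R = [[0, 0, 0, -36], [1, 0, 0, 36], [0, 1, 0, 3], [0, 0, 1, -6]].

Note the characteristic polynomial does not split into linear factors over ℚ, so A has no Jordan form over ℚ; the rational canonical form exists over any field.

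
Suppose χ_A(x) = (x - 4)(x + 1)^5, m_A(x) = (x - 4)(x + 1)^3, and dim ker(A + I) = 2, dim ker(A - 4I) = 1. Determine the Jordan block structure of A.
λ = -1: algebraic multiplicity 5 (exponent in χ_A), largest block size 3 (exponent in m_A), 2 blocks (geometric multiplicity). These force block sizes [3, 2].
λ = 4: algebraic multiplicity 1 (exponent in χ_A), largest block size 1 (exponent in m_A), 1 block (geometric multiplicity). This forces block sizes [1].

Jordan blocks: (-1, 3), (-1, 2), (4, 1)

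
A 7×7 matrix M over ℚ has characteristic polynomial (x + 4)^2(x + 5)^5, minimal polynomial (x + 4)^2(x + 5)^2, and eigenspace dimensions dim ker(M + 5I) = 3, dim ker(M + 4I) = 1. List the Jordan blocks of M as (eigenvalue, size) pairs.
Jordan blocks: (-5, 2), (-5, 2), (-5, 1), (-4, 2)

λ = -5: algebraic multiplicity 5 (exponent in χ_M), largest block size 2 (exponent in m_M), 3 blocks (geometric multiplicity). These force block sizes [2, 2, 1].
λ = -4: algebraic multiplicity 2 (exponent in χ_M), largest block size 2 (exponent in m_M), 1 block (geometric multiplicity). This forces block sizes [2].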